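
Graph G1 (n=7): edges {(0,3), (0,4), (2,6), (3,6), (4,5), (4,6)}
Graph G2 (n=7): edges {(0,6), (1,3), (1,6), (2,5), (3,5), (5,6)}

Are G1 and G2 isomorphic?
Yes, isomorphic

The graphs are isomorphic.
One valid mapping φ: V(G1) → V(G2): 0→1, 1→4, 2→2, 3→3, 4→6, 5→0, 6→5

Verify φ preserves adjacency — for each edge of G1, its image is an edge of G2:
  (0,3) → (φ(0),φ(3)) = (1,3) ∈ E(G2) ✓
  (0,4) → (φ(0),φ(4)) = (1,6) ∈ E(G2) ✓
  (2,6) → (φ(2),φ(6)) = (2,5) ∈ E(G2) ✓
  (3,6) → (φ(3),φ(6)) = (3,5) ∈ E(G2) ✓
  (4,5) → (φ(4),φ(5)) = (0,6) ∈ E(G2) ✓
  (4,6) → (φ(4),φ(6)) = (5,6) ∈ E(G2) ✓
All 6 edges of G1 map to edges of G2, and |E(G1)| = |E(G2)| = 6, so φ is a bijection on edges as well as vertices. Hence G1 ≅ G2.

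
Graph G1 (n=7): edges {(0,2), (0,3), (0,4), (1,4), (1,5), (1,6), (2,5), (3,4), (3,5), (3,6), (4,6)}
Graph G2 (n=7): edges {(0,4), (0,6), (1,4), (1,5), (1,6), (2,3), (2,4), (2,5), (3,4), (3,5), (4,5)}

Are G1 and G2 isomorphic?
No, not isomorphic

The graphs are NOT isomorphic.

Counting triangles (3-cliques): G1 has 3, G2 has 5.
Triangle count is an isomorphism invariant, so differing triangle counts rule out isomorphism.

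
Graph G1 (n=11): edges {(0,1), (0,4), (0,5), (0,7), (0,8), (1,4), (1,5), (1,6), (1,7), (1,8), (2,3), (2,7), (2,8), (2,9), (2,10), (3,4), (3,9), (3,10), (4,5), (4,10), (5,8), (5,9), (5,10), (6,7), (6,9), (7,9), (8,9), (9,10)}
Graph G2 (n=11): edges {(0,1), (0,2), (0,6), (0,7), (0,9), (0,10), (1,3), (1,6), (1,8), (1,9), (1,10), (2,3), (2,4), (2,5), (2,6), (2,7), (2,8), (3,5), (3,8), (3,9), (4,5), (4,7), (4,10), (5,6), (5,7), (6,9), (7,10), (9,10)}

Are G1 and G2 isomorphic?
Yes, isomorphic

The graphs are isomorphic.
One valid mapping φ: V(G1) → V(G2): 0→9, 1→1, 2→5, 3→4, 4→10, 5→0, 6→8, 7→3, 8→6, 9→2, 10→7

Verify φ preserves adjacency — for each edge of G1, its image is an edge of G2:
  (0,1) → (φ(0),φ(1)) = (1,9) ∈ E(G2) ✓
  (0,4) → (φ(0),φ(4)) = (9,10) ∈ E(G2) ✓
  (0,5) → (φ(0),φ(5)) = (0,9) ∈ E(G2) ✓
  (0,7) → (φ(0),φ(7)) = (3,9) ∈ E(G2) ✓
  (0,8) → (φ(0),φ(8)) = (6,9) ∈ E(G2) ✓
  (1,4) → (φ(1),φ(4)) = (1,10) ∈ E(G2) ✓
  (1,5) → (φ(1),φ(5)) = (0,1) ∈ E(G2) ✓
  (1,6) → (φ(1),φ(6)) = (1,8) ∈ E(G2) ✓
  (1,7) → (φ(1),φ(7)) = (1,3) ∈ E(G2) ✓
  (1,8) → (φ(1),φ(8)) = (1,6) ∈ E(G2) ✓
  (2,3) → (φ(2),φ(3)) = (4,5) ∈ E(G2) ✓
  (2,7) → (φ(2),φ(7)) = (3,5) ∈ E(G2) ✓
  (2,8) → (φ(2),φ(8)) = (5,6) ∈ E(G2) ✓
  (2,9) → (φ(2),φ(9)) = (2,5) ∈ E(G2) ✓
  (2,10) → (φ(2),φ(10)) = (5,7) ∈ E(G2) ✓
  (3,4) → (φ(3),φ(4)) = (4,10) ∈ E(G2) ✓
  (3,9) → (φ(3),φ(9)) = (2,4) ∈ E(G2) ✓
  (3,10) → (φ(3),φ(10)) = (4,7) ∈ E(G2) ✓
  (4,5) → (φ(4),φ(5)) = (0,10) ∈ E(G2) ✓
  (4,10) → (φ(4),φ(10)) = (7,10) ∈ E(G2) ✓
  (5,8) → (φ(5),φ(8)) = (0,6) ∈ E(G2) ✓
  (5,9) → (φ(5),φ(9)) = (0,2) ∈ E(G2) ✓
  (5,10) → (φ(5),φ(10)) = (0,7) ∈ E(G2) ✓
  (6,7) → (φ(6),φ(7)) = (3,8) ∈ E(G2) ✓
  (6,9) → (φ(6),φ(9)) = (2,8) ∈ E(G2) ✓
  (7,9) → (φ(7),φ(9)) = (2,3) ∈ E(G2) ✓
  (8,9) → (φ(8),φ(9)) = (2,6) ∈ E(G2) ✓
  (9,10) → (φ(9),φ(10)) = (2,7) ∈ E(G2) ✓
All 28 edges of G1 map to edges of G2, and |E(G1)| = |E(G2)| = 28, so φ is a bijection on edges as well as vertices. Hence G1 ≅ G2.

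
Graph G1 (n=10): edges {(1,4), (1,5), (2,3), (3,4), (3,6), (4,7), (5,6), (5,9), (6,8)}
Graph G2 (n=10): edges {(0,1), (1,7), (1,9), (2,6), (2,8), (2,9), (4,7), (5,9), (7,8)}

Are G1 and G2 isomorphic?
Yes, isomorphic

The graphs are isomorphic.
One valid mapping φ: V(G1) → V(G2): 0→3, 1→8, 2→5, 3→9, 4→2, 5→7, 6→1, 7→6, 8→0, 9→4

Verify φ preserves adjacency — for each edge of G1, its image is an edge of G2:
  (1,4) → (φ(1),φ(4)) = (2,8) ∈ E(G2) ✓
  (1,5) → (φ(1),φ(5)) = (7,8) ∈ E(G2) ✓
  (2,3) → (φ(2),φ(3)) = (5,9) ∈ E(G2) ✓
  (3,4) → (φ(3),φ(4)) = (2,9) ∈ E(G2) ✓
  (3,6) → (φ(3),φ(6)) = (1,9) ∈ E(G2) ✓
  (4,7) → (φ(4),φ(7)) = (2,6) ∈ E(G2) ✓
  (5,6) → (φ(5),φ(6)) = (1,7) ∈ E(G2) ✓
  (5,9) → (φ(5),φ(9)) = (4,7) ∈ E(G2) ✓
  (6,8) → (φ(6),φ(8)) = (0,1) ∈ E(G2) ✓
All 9 edges of G1 map to edges of G2, and |E(G1)| = |E(G2)| = 9, so φ is a bijection on edges as well as vertices. Hence G1 ≅ G2.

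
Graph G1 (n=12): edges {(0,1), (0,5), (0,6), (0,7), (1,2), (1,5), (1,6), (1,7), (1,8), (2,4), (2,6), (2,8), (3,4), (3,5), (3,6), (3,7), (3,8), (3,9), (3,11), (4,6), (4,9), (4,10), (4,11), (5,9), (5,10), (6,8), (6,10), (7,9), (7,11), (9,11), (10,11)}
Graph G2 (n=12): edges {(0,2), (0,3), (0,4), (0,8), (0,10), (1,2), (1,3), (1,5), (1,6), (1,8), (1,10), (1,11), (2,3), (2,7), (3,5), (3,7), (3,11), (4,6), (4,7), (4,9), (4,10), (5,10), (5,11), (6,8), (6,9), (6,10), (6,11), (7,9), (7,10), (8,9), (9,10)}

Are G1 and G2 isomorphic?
Yes, isomorphic

The graphs are isomorphic.
One valid mapping φ: V(G1) → V(G2): 0→2, 1→3, 2→11, 3→10, 4→6, 5→0, 6→1, 7→7, 8→5, 9→4, 10→8, 11→9

Verify φ preserves adjacency — for each edge of G1, its image is an edge of G2:
  (0,1) → (φ(0),φ(1)) = (2,3) ∈ E(G2) ✓
  (0,5) → (φ(0),φ(5)) = (0,2) ∈ E(G2) ✓
  (0,6) → (φ(0),φ(6)) = (1,2) ∈ E(G2) ✓
  (0,7) → (φ(0),φ(7)) = (2,7) ∈ E(G2) ✓
  (1,2) → (φ(1),φ(2)) = (3,11) ∈ E(G2) ✓
  (1,5) → (φ(1),φ(5)) = (0,3) ∈ E(G2) ✓
  (1,6) → (φ(1),φ(6)) = (1,3) ∈ E(G2) ✓
  (1,7) → (φ(1),φ(7)) = (3,7) ∈ E(G2) ✓
  (1,8) → (φ(1),φ(8)) = (3,5) ∈ E(G2) ✓
  (2,4) → (φ(2),φ(4)) = (6,11) ∈ E(G2) ✓
  (2,6) → (φ(2),φ(6)) = (1,11) ∈ E(G2) ✓
  (2,8) → (φ(2),φ(8)) = (5,11) ∈ E(G2) ✓
  (3,4) → (φ(3),φ(4)) = (6,10) ∈ E(G2) ✓
  (3,5) → (φ(3),φ(5)) = (0,10) ∈ E(G2) ✓
  (3,6) → (φ(3),φ(6)) = (1,10) ∈ E(G2) ✓
  (3,7) → (φ(3),φ(7)) = (7,10) ∈ E(G2) ✓
  (3,8) → (φ(3),φ(8)) = (5,10) ∈ E(G2) ✓
  (3,9) → (φ(3),φ(9)) = (4,10) ∈ E(G2) ✓
  (3,11) → (φ(3),φ(11)) = (9,10) ∈ E(G2) ✓
  (4,6) → (φ(4),φ(6)) = (1,6) ∈ E(G2) ✓
  (4,9) → (φ(4),φ(9)) = (4,6) ∈ E(G2) ✓
  (4,10) → (φ(4),φ(10)) = (6,8) ∈ E(G2) ✓
  (4,11) → (φ(4),φ(11)) = (6,9) ∈ E(G2) ✓
  (5,9) → (φ(5),φ(9)) = (0,4) ∈ E(G2) ✓
  (5,10) → (φ(5),φ(10)) = (0,8) ∈ E(G2) ✓
  (6,8) → (φ(6),φ(8)) = (1,5) ∈ E(G2) ✓
  (6,10) → (φ(6),φ(10)) = (1,8) ∈ E(G2) ✓
  (7,9) → (φ(7),φ(9)) = (4,7) ∈ E(G2) ✓
  (7,11) → (φ(7),φ(11)) = (7,9) ∈ E(G2) ✓
  (9,11) → (φ(9),φ(11)) = (4,9) ∈ E(G2) ✓
  (10,11) → (φ(10),φ(11)) = (8,9) ∈ E(G2) ✓
All 31 edges of G1 map to edges of G2, and |E(G1)| = |E(G2)| = 31, so φ is a bijection on edges as well as vertices. Hence G1 ≅ G2.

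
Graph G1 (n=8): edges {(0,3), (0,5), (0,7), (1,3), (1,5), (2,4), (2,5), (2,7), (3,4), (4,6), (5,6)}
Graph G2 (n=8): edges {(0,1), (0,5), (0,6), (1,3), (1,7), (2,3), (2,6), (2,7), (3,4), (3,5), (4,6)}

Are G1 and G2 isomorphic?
Yes, isomorphic

The graphs are isomorphic.
One valid mapping φ: V(G1) → V(G2): 0→1, 1→5, 2→2, 3→0, 4→6, 5→3, 6→4, 7→7

Verify φ preserves adjacency — for each edge of G1, its image is an edge of G2:
  (0,3) → (φ(0),φ(3)) = (0,1) ∈ E(G2) ✓
  (0,5) → (φ(0),φ(5)) = (1,3) ∈ E(G2) ✓
  (0,7) → (φ(0),φ(7)) = (1,7) ∈ E(G2) ✓
  (1,3) → (φ(1),φ(3)) = (0,5) ∈ E(G2) ✓
  (1,5) → (φ(1),φ(5)) = (3,5) ∈ E(G2) ✓
  (2,4) → (φ(2),φ(4)) = (2,6) ∈ E(G2) ✓
  (2,5) → (φ(2),φ(5)) = (2,3) ∈ E(G2) ✓
  (2,7) → (φ(2),φ(7)) = (2,7) ∈ E(G2) ✓
  (3,4) → (φ(3),φ(4)) = (0,6) ∈ E(G2) ✓
  (4,6) → (φ(4),φ(6)) = (4,6) ∈ E(G2) ✓
  (5,6) → (φ(5),φ(6)) = (3,4) ∈ E(G2) ✓
All 11 edges of G1 map to edges of G2, and |E(G1)| = |E(G2)| = 11, so φ is a bijection on edges as well as vertices. Hence G1 ≅ G2.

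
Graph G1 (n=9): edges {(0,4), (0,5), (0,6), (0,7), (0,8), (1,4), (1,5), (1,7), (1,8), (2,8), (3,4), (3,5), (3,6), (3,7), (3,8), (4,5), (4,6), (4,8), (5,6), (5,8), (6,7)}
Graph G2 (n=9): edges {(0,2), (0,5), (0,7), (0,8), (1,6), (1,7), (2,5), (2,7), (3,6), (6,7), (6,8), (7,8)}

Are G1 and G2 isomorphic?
No, not isomorphic

The graphs are NOT isomorphic.

Degrees in G1: deg(0)=5, deg(1)=4, deg(2)=1, deg(3)=5, deg(4)=6, deg(5)=6, deg(6)=5, deg(7)=4, deg(8)=6.
Sorted degree sequence of G1: [6, 6, 6, 5, 5, 5, 4, 4, 1].
Degrees in G2: deg(0)=4, deg(1)=2, deg(2)=3, deg(3)=1, deg(4)=0, deg(5)=2, deg(6)=4, deg(7)=5, deg(8)=3.
Sorted degree sequence of G2: [5, 4, 4, 3, 3, 2, 2, 1, 0].
The (sorted) degree sequence is an isomorphism invariant, so since G1 and G2 have different degree sequences they cannot be isomorphic.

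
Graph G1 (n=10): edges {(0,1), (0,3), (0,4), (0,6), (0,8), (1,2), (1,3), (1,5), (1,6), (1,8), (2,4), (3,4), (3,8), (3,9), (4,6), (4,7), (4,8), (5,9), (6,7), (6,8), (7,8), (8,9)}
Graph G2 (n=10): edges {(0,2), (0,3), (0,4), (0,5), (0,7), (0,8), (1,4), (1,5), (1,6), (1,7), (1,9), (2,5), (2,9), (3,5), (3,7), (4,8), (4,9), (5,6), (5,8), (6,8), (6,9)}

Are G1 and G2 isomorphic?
No, not isomorphic

The graphs are NOT isomorphic.

Counting triangles (3-cliques): G1 has 16, G2 has 9.
Triangle count is an isomorphism invariant, so differing triangle counts rule out isomorphism.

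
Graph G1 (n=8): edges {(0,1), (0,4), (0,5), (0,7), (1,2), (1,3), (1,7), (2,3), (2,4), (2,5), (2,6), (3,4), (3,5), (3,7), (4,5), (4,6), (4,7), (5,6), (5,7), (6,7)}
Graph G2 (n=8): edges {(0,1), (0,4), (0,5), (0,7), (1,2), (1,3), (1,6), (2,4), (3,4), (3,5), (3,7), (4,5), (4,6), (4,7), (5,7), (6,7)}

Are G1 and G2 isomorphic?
No, not isomorphic

The graphs are NOT isomorphic.

Degrees in G1: deg(0)=4, deg(1)=4, deg(2)=5, deg(3)=5, deg(4)=6, deg(5)=6, deg(6)=4, deg(7)=6.
Sorted degree sequence of G1: [6, 6, 6, 5, 5, 4, 4, 4].
Degrees in G2: deg(0)=4, deg(1)=4, deg(2)=2, deg(3)=4, deg(4)=6, deg(5)=4, deg(6)=3, deg(7)=5.
Sorted degree sequence of G2: [6, 5, 4, 4, 4, 4, 3, 2].
The (sorted) degree sequence is an isomorphism invariant, so since G1 and G2 have different degree sequences they cannot be isomorphic.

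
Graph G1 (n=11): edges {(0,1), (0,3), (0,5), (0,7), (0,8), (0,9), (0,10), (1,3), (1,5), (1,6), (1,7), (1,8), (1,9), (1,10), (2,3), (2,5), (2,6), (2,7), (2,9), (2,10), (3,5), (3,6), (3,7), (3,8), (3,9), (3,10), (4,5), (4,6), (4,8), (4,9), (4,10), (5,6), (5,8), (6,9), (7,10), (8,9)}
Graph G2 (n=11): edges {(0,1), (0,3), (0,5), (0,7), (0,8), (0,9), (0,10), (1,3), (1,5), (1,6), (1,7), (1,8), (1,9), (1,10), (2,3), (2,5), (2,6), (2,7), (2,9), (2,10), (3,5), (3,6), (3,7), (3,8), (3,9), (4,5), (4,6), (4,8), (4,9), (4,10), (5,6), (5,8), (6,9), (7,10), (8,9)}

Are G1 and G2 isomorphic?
No, not isomorphic

The graphs are NOT isomorphic.

Counting edges: G1 has 36 edge(s); G2 has 35 edge(s).
Edge count is an isomorphism invariant (a bijection on vertices induces a bijection on edges), so differing edge counts rule out isomorphism.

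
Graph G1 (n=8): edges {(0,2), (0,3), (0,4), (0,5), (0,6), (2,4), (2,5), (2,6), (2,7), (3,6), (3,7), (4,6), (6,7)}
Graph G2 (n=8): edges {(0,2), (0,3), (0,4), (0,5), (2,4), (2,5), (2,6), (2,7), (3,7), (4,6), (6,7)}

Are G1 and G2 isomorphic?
No, not isomorphic

The graphs are NOT isomorphic.

Counting edges: G1 has 13 edge(s); G2 has 11 edge(s).
Edge count is an isomorphism invariant (a bijection on vertices induces a bijection on edges), so differing edge counts rule out isomorphism.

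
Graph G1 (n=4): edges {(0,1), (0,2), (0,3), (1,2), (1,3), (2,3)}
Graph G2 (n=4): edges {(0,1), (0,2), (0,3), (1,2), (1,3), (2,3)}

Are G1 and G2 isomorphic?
Yes, isomorphic

The graphs are isomorphic.
One valid mapping φ: V(G1) → V(G2): 0→3, 1→0, 2→1, 3→2

Verify φ preserves adjacency — for each edge of G1, its image is an edge of G2:
  (0,1) → (φ(0),φ(1)) = (0,3) ∈ E(G2) ✓
  (0,2) → (φ(0),φ(2)) = (1,3) ∈ E(G2) ✓
  (0,3) → (φ(0),φ(3)) = (2,3) ∈ E(G2) ✓
  (1,2) → (φ(1),φ(2)) = (0,1) ∈ E(G2) ✓
  (1,3) → (φ(1),φ(3)) = (0,2) ∈ E(G2) ✓
  (2,3) → (φ(2),φ(3)) = (1,2) ∈ E(G2) ✓
All 6 edges of G1 map to edges of G2, and |E(G1)| = |E(G2)| = 6, so φ is a bijection on edges as well as vertices. Hence G1 ≅ G2.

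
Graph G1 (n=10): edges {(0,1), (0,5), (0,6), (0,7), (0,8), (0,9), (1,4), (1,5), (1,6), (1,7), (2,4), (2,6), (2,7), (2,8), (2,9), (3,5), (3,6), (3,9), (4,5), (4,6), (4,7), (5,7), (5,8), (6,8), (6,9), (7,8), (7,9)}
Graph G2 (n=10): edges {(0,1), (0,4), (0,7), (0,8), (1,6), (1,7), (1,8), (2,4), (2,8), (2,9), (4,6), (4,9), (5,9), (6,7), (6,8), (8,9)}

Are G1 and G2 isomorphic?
No, not isomorphic

The graphs are NOT isomorphic.

Counting triangles (3-cliques): G1 has 22, G2 has 6.
Triangle count is an isomorphism invariant, so differing triangle counts rule out isomorphism.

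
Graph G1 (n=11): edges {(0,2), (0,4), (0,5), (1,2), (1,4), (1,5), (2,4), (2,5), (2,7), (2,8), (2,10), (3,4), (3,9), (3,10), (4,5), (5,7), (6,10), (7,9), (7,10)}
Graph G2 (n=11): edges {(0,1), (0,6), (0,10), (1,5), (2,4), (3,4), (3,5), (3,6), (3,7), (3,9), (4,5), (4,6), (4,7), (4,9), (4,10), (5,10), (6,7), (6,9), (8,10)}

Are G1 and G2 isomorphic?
Yes, isomorphic

The graphs are isomorphic.
One valid mapping φ: V(G1) → V(G2): 0→9, 1→7, 2→4, 3→0, 4→6, 5→3, 6→8, 7→5, 8→2, 9→1, 10→10

Verify φ preserves adjacency — for each edge of G1, its image is an edge of G2:
  (0,2) → (φ(0),φ(2)) = (4,9) ∈ E(G2) ✓
  (0,4) → (φ(0),φ(4)) = (6,9) ∈ E(G2) ✓
  (0,5) → (φ(0),φ(5)) = (3,9) ∈ E(G2) ✓
  (1,2) → (φ(1),φ(2)) = (4,7) ∈ E(G2) ✓
  (1,4) → (φ(1),φ(4)) = (6,7) ∈ E(G2) ✓
  (1,5) → (φ(1),φ(5)) = (3,7) ∈ E(G2) ✓
  (2,4) → (φ(2),φ(4)) = (4,6) ∈ E(G2) ✓
  (2,5) → (φ(2),φ(5)) = (3,4) ∈ E(G2) ✓
  (2,7) → (φ(2),φ(7)) = (4,5) ∈ E(G2) ✓
  (2,8) → (φ(2),φ(8)) = (2,4) ∈ E(G2) ✓
  (2,10) → (φ(2),φ(10)) = (4,10) ∈ E(G2) ✓
  (3,4) → (φ(3),φ(4)) = (0,6) ∈ E(G2) ✓
  (3,9) → (φ(3),φ(9)) = (0,1) ∈ E(G2) ✓
  (3,10) → (φ(3),φ(10)) = (0,10) ∈ E(G2) ✓
  (4,5) → (φ(4),φ(5)) = (3,6) ∈ E(G2) ✓
  (5,7) → (φ(5),φ(7)) = (3,5) ∈ E(G2) ✓
  (6,10) → (φ(6),φ(10)) = (8,10) ∈ E(G2) ✓
  (7,9) → (φ(7),φ(9)) = (1,5) ∈ E(G2) ✓
  (7,10) → (φ(7),φ(10)) = (5,10) ∈ E(G2) ✓
All 19 edges of G1 map to edges of G2, and |E(G1)| = |E(G2)| = 19, so φ is a bijection on edges as well as vertices. Hence G1 ≅ G2.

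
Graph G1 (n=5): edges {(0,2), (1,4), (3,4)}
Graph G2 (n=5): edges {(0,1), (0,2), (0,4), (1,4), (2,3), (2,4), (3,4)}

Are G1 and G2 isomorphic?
No, not isomorphic

The graphs are NOT isomorphic.

Counting triangles (3-cliques): G1 has 0, G2 has 3.
Triangle count is an isomorphism invariant, so differing triangle counts rule out isomorphism.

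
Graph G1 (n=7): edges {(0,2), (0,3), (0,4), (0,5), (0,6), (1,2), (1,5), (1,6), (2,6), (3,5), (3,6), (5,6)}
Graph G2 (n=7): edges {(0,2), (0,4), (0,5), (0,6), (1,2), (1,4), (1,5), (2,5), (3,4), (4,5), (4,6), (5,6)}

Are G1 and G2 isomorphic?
Yes, isomorphic

The graphs are isomorphic.
One valid mapping φ: V(G1) → V(G2): 0→4, 1→2, 2→1, 3→6, 4→3, 5→0, 6→5

Verify φ preserves adjacency — for each edge of G1, its image is an edge of G2:
  (0,2) → (φ(0),φ(2)) = (1,4) ∈ E(G2) ✓
  (0,3) → (φ(0),φ(3)) = (4,6) ∈ E(G2) ✓
  (0,4) → (φ(0),φ(4)) = (3,4) ∈ E(G2) ✓
  (0,5) → (φ(0),φ(5)) = (0,4) ∈ E(G2) ✓
  (0,6) → (φ(0),φ(6)) = (4,5) ∈ E(G2) ✓
  (1,2) → (φ(1),φ(2)) = (1,2) ∈ E(G2) ✓
  (1,5) → (φ(1),φ(5)) = (0,2) ∈ E(G2) ✓
  (1,6) → (φ(1),φ(6)) = (2,5) ∈ E(G2) ✓
  (2,6) → (φ(2),φ(6)) = (1,5) ∈ E(G2) ✓
  (3,5) → (φ(3),φ(5)) = (0,6) ∈ E(G2) ✓
  (3,6) → (φ(3),φ(6)) = (5,6) ∈ E(G2) ✓
  (5,6) → (φ(5),φ(6)) = (0,5) ∈ E(G2) ✓
All 12 edges of G1 map to edges of G2, and |E(G1)| = |E(G2)| = 12, so φ is a bijection on edges as well as vertices. Hence G1 ≅ G2.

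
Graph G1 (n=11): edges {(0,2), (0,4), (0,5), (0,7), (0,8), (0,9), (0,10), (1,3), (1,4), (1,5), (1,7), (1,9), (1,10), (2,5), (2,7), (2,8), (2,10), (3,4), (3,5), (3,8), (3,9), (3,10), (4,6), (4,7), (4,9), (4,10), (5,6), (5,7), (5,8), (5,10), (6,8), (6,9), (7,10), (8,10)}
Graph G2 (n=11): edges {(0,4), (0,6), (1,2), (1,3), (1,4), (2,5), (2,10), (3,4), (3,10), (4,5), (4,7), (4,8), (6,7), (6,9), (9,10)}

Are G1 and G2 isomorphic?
No, not isomorphic

The graphs are NOT isomorphic.

Degrees in G1: deg(0)=7, deg(1)=6, deg(2)=5, deg(3)=6, deg(4)=7, deg(5)=8, deg(6)=4, deg(7)=6, deg(8)=6, deg(9)=5, deg(10)=8.
Sorted degree sequence of G1: [8, 8, 7, 7, 6, 6, 6, 6, 5, 5, 4].
Degrees in G2: deg(0)=2, deg(1)=3, deg(2)=3, deg(3)=3, deg(4)=6, deg(5)=2, deg(6)=3, deg(7)=2, deg(8)=1, deg(9)=2, deg(10)=3.
Sorted degree sequence of G2: [6, 3, 3, 3, 3, 3, 2, 2, 2, 2, 1].
The (sorted) degree sequence is an isomorphism invariant, so since G1 and G2 have different degree sequences they cannot be isomorphic.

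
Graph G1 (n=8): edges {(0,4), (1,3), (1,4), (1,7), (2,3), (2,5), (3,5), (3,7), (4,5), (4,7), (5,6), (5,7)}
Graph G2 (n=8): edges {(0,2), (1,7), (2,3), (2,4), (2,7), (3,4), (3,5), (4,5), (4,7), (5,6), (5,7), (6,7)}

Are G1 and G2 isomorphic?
Yes, isomorphic

The graphs are isomorphic.
One valid mapping φ: V(G1) → V(G2): 0→0, 1→3, 2→6, 3→5, 4→2, 5→7, 6→1, 7→4

Verify φ preserves adjacency — for each edge of G1, its image is an edge of G2:
  (0,4) → (φ(0),φ(4)) = (0,2) ∈ E(G2) ✓
  (1,3) → (φ(1),φ(3)) = (3,5) ∈ E(G2) ✓
  (1,4) → (φ(1),φ(4)) = (2,3) ∈ E(G2) ✓
  (1,7) → (φ(1),φ(7)) = (3,4) ∈ E(G2) ✓
  (2,3) → (φ(2),φ(3)) = (5,6) ∈ E(G2) ✓
  (2,5) → (φ(2),φ(5)) = (6,7) ∈ E(G2) ✓
  (3,5) → (φ(3),φ(5)) = (5,7) ∈ E(G2) ✓
  (3,7) → (φ(3),φ(7)) = (4,5) ∈ E(G2) ✓
  (4,5) → (φ(4),φ(5)) = (2,7) ∈ E(G2) ✓
  (4,7) → (φ(4),φ(7)) = (2,4) ∈ E(G2) ✓
  (5,6) → (φ(5),φ(6)) = (1,7) ∈ E(G2) ✓
  (5,7) → (φ(5),φ(7)) = (4,7) ∈ E(G2) ✓
All 12 edges of G1 map to edges of G2, and |E(G1)| = |E(G2)| = 12, so φ is a bijection on edges as well as vertices. Hence G1 ≅ G2.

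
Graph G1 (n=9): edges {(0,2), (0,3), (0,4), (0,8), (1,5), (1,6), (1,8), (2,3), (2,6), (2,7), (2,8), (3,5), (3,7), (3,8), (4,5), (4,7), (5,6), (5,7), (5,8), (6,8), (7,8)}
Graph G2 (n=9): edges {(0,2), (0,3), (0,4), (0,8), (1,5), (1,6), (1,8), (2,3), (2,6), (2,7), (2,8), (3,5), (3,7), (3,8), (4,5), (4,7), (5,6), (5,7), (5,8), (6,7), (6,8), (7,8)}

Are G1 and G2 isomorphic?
No, not isomorphic

The graphs are NOT isomorphic.

Counting edges: G1 has 21 edge(s); G2 has 22 edge(s).
Edge count is an isomorphism invariant (a bijection on vertices induces a bijection on edges), so differing edge counts rule out isomorphism.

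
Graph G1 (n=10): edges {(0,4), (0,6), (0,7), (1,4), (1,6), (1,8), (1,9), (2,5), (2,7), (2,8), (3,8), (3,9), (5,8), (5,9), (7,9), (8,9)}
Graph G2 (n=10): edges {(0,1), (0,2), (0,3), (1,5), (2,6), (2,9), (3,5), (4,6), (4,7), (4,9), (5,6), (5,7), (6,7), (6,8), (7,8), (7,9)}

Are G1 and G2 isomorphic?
Yes, isomorphic

The graphs are isomorphic.
One valid mapping φ: V(G1) → V(G2): 0→0, 1→5, 2→9, 3→8, 4→1, 5→4, 6→3, 7→2, 8→7, 9→6

Verify φ preserves adjacency — for each edge of G1, its image is an edge of G2:
  (0,4) → (φ(0),φ(4)) = (0,1) ∈ E(G2) ✓
  (0,6) → (φ(0),φ(6)) = (0,3) ∈ E(G2) ✓
  (0,7) → (φ(0),φ(7)) = (0,2) ∈ E(G2) ✓
  (1,4) → (φ(1),φ(4)) = (1,5) ∈ E(G2) ✓
  (1,6) → (φ(1),φ(6)) = (3,5) ∈ E(G2) ✓
  (1,8) → (φ(1),φ(8)) = (5,7) ∈ E(G2) ✓
  (1,9) → (φ(1),φ(9)) = (5,6) ∈ E(G2) ✓
  (2,5) → (φ(2),φ(5)) = (4,9) ∈ E(G2) ✓
  (2,7) → (φ(2),φ(7)) = (2,9) ∈ E(G2) ✓
  (2,8) → (φ(2),φ(8)) = (7,9) ∈ E(G2) ✓
  (3,8) → (φ(3),φ(8)) = (7,8) ∈ E(G2) ✓
  (3,9) → (φ(3),φ(9)) = (6,8) ∈ E(G2) ✓
  (5,8) → (φ(5),φ(8)) = (4,7) ∈ E(G2) ✓
  (5,9) → (φ(5),φ(9)) = (4,6) ∈ E(G2) ✓
  (7,9) → (φ(7),φ(9)) = (2,6) ∈ E(G2) ✓
  (8,9) → (φ(8),φ(9)) = (6,7) ∈ E(G2) ✓
All 16 edges of G1 map to edges of G2, and |E(G1)| = |E(G2)| = 16, so φ is a bijection on edges as well as vertices. Hence G1 ≅ G2.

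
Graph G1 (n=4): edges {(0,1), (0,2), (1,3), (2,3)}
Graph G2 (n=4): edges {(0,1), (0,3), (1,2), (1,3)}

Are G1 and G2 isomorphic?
No, not isomorphic

The graphs are NOT isomorphic.

Degrees in G1: deg(0)=2, deg(1)=2, deg(2)=2, deg(3)=2.
Sorted degree sequence of G1: [2, 2, 2, 2].
Degrees in G2: deg(0)=2, deg(1)=3, deg(2)=1, deg(3)=2.
Sorted degree sequence of G2: [3, 2, 2, 1].
The (sorted) degree sequence is an isomorphism invariant, so since G1 and G2 have different degree sequences they cannot be isomorphic.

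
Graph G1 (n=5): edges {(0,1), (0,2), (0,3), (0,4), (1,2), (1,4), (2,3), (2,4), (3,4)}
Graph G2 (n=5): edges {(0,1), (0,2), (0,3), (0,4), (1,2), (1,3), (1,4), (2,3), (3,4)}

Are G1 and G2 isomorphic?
Yes, isomorphic

The graphs are isomorphic.
One valid mapping φ: V(G1) → V(G2): 0→1, 1→2, 2→0, 3→4, 4→3

Verify φ preserves adjacency — for each edge of G1, its image is an edge of G2:
  (0,1) → (φ(0),φ(1)) = (1,2) ∈ E(G2) ✓
  (0,2) → (φ(0),φ(2)) = (0,1) ∈ E(G2) ✓
  (0,3) → (φ(0),φ(3)) = (1,4) ∈ E(G2) ✓
  (0,4) → (φ(0),φ(4)) = (1,3) ∈ E(G2) ✓
  (1,2) → (φ(1),φ(2)) = (0,2) ∈ E(G2) ✓
  (1,4) → (φ(1),φ(4)) = (2,3) ∈ E(G2) ✓
  (2,3) → (φ(2),φ(3)) = (0,4) ∈ E(G2) ✓
  (2,4) → (φ(2),φ(4)) = (0,3) ∈ E(G2) ✓
  (3,4) → (φ(3),φ(4)) = (3,4) ∈ E(G2) ✓
All 9 edges of G1 map to edges of G2, and |E(G1)| = |E(G2)| = 9, so φ is a bijection on edges as well as vertices. Hence G1 ≅ G2.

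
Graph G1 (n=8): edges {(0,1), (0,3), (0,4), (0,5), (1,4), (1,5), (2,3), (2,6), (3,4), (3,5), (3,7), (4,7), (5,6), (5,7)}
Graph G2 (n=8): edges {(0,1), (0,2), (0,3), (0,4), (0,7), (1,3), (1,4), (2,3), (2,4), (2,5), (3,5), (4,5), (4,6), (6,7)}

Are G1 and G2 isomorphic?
Yes, isomorphic

The graphs are isomorphic.
One valid mapping φ: V(G1) → V(G2): 0→2, 1→5, 2→7, 3→0, 4→3, 5→4, 6→6, 7→1

Verify φ preserves adjacency — for each edge of G1, its image is an edge of G2:
  (0,1) → (φ(0),φ(1)) = (2,5) ∈ E(G2) ✓
  (0,3) → (φ(0),φ(3)) = (0,2) ∈ E(G2) ✓
  (0,4) → (φ(0),φ(4)) = (2,3) ∈ E(G2) ✓
  (0,5) → (φ(0),φ(5)) = (2,4) ∈ E(G2) ✓
  (1,4) → (φ(1),φ(4)) = (3,5) ∈ E(G2) ✓
  (1,5) → (φ(1),φ(5)) = (4,5) ∈ E(G2) ✓
  (2,3) → (φ(2),φ(3)) = (0,7) ∈ E(G2) ✓
  (2,6) → (φ(2),φ(6)) = (6,7) ∈ E(G2) ✓
  (3,4) → (φ(3),φ(4)) = (0,3) ∈ E(G2) ✓
  (3,5) → (φ(3),φ(5)) = (0,4) ∈ E(G2) ✓
  (3,7) → (φ(3),φ(7)) = (0,1) ∈ E(G2) ✓
  (4,7) → (φ(4),φ(7)) = (1,3) ∈ E(G2) ✓
  (5,6) → (φ(5),φ(6)) = (4,6) ∈ E(G2) ✓
  (5,7) → (φ(5),φ(7)) = (1,4) ∈ E(G2) ✓
All 14 edges of G1 map to edges of G2, and |E(G1)| = |E(G2)| = 14, so φ is a bijection on edges as well as vertices. Hence G1 ≅ G2.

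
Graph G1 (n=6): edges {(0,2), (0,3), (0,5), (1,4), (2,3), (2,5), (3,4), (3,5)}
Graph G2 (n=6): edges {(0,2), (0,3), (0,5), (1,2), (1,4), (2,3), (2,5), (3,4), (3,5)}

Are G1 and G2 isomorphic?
No, not isomorphic

The graphs are NOT isomorphic.

Counting edges: G1 has 8 edge(s); G2 has 9 edge(s).
Edge count is an isomorphism invariant (a bijection on vertices induces a bijection on edges), so differing edge counts rule out isomorphism.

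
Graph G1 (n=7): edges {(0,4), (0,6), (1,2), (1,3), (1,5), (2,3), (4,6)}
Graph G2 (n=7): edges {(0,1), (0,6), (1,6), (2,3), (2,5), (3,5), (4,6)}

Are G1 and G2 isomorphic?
Yes, isomorphic

The graphs are isomorphic.
One valid mapping φ: V(G1) → V(G2): 0→3, 1→6, 2→1, 3→0, 4→2, 5→4, 6→5

Verify φ preserves adjacency — for each edge of G1, its image is an edge of G2:
  (0,4) → (φ(0),φ(4)) = (2,3) ∈ E(G2) ✓
  (0,6) → (φ(0),φ(6)) = (3,5) ∈ E(G2) ✓
  (1,2) → (φ(1),φ(2)) = (1,6) ∈ E(G2) ✓
  (1,3) → (φ(1),φ(3)) = (0,6) ∈ E(G2) ✓
  (1,5) → (φ(1),φ(5)) = (4,6) ∈ E(G2) ✓
  (2,3) → (φ(2),φ(3)) = (0,1) ∈ E(G2) ✓
  (4,6) → (φ(4),φ(6)) = (2,5) ∈ E(G2) ✓
All 7 edges of G1 map to edges of G2, and |E(G1)| = |E(G2)| = 7, so φ is a bijection on edges as well as vertices. Hence G1 ≅ G2.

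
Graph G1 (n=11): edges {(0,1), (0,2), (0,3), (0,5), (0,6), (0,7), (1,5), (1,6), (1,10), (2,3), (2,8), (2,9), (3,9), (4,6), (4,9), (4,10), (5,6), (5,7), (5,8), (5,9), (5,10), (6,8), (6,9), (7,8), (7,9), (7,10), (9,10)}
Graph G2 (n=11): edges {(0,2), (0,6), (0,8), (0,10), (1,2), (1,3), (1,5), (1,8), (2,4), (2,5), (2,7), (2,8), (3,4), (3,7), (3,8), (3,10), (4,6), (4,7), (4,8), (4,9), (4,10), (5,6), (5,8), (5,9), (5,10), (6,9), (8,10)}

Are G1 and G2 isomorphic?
Yes, isomorphic

The graphs are isomorphic.
One valid mapping φ: V(G1) → V(G2): 0→5, 1→1, 2→6, 3→9, 4→7, 5→8, 6→2, 7→10, 8→0, 9→4, 10→3

Verify φ preserves adjacency — for each edge of G1, its image is an edge of G2:
  (0,1) → (φ(0),φ(1)) = (1,5) ∈ E(G2) ✓
  (0,2) → (φ(0),φ(2)) = (5,6) ∈ E(G2) ✓
  (0,3) → (φ(0),φ(3)) = (5,9) ∈ E(G2) ✓
  (0,5) → (φ(0),φ(5)) = (5,8) ∈ E(G2) ✓
  (0,6) → (φ(0),φ(6)) = (2,5) ∈ E(G2) ✓
  (0,7) → (φ(0),φ(7)) = (5,10) ∈ E(G2) ✓
  (1,5) → (φ(1),φ(5)) = (1,8) ∈ E(G2) ✓
  (1,6) → (φ(1),φ(6)) = (1,2) ∈ E(G2) ✓
  (1,10) → (φ(1),φ(10)) = (1,3) ∈ E(G2) ✓
  (2,3) → (φ(2),φ(3)) = (6,9) ∈ E(G2) ✓
  (2,8) → (φ(2),φ(8)) = (0,6) ∈ E(G2) ✓
  (2,9) → (φ(2),φ(9)) = (4,6) ∈ E(G2) ✓
  (3,9) → (φ(3),φ(9)) = (4,9) ∈ E(G2) ✓
  (4,6) → (φ(4),φ(6)) = (2,7) ∈ E(G2) ✓
  (4,9) → (φ(4),φ(9)) = (4,7) ∈ E(G2) ✓
  (4,10) → (φ(4),φ(10)) = (3,7) ∈ E(G2) ✓
  (5,6) → (φ(5),φ(6)) = (2,8) ∈ E(G2) ✓
  (5,7) → (φ(5),φ(7)) = (8,10) ∈ E(G2) ✓
  (5,8) → (φ(5),φ(8)) = (0,8) ∈ E(G2) ✓
  (5,9) → (φ(5),φ(9)) = (4,8) ∈ E(G2) ✓
  (5,10) → (φ(5),φ(10)) = (3,8) ∈ E(G2) ✓
  (6,8) → (φ(6),φ(8)) = (0,2) ∈ E(G2) ✓
  (6,9) → (φ(6),φ(9)) = (2,4) ∈ E(G2) ✓
  (7,8) → (φ(7),φ(8)) = (0,10) ∈ E(G2) ✓
  (7,9) → (φ(7),φ(9)) = (4,10) ∈ E(G2) ✓
  (7,10) → (φ(7),φ(10)) = (3,10) ∈ E(G2) ✓
  (9,10) → (φ(9),φ(10)) = (3,4) ∈ E(G2) ✓
All 27 edges of G1 map to edges of G2, and |E(G1)| = |E(G2)| = 27, so φ is a bijection on edges as well as vertices. Hence G1 ≅ G2.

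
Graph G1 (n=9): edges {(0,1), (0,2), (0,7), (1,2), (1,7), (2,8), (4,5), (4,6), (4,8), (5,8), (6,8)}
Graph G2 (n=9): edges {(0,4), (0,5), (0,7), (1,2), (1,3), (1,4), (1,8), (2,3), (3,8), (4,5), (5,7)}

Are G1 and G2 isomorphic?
Yes, isomorphic

The graphs are isomorphic.
One valid mapping φ: V(G1) → V(G2): 0→5, 1→0, 2→4, 3→6, 4→3, 5→2, 6→8, 7→7, 8→1

Verify φ preserves adjacency — for each edge of G1, its image is an edge of G2:
  (0,1) → (φ(0),φ(1)) = (0,5) ∈ E(G2) ✓
  (0,2) → (φ(0),φ(2)) = (4,5) ∈ E(G2) ✓
  (0,7) → (φ(0),φ(7)) = (5,7) ∈ E(G2) ✓
  (1,2) → (φ(1),φ(2)) = (0,4) ∈ E(G2) ✓
  (1,7) → (φ(1),φ(7)) = (0,7) ∈ E(G2) ✓
  (2,8) → (φ(2),φ(8)) = (1,4) ∈ E(G2) ✓
  (4,5) → (φ(4),φ(5)) = (2,3) ∈ E(G2) ✓
  (4,6) → (φ(4),φ(6)) = (3,8) ∈ E(G2) ✓
  (4,8) → (φ(4),φ(8)) = (1,3) ∈ E(G2) ✓
  (5,8) → (φ(5),φ(8)) = (1,2) ∈ E(G2) ✓
  (6,8) → (φ(6),φ(8)) = (1,8) ∈ E(G2) ✓
All 11 edges of G1 map to edges of G2, and |E(G1)| = |E(G2)| = 11, so φ is a bijection on edges as well as vertices. Hence G1 ≅ G2.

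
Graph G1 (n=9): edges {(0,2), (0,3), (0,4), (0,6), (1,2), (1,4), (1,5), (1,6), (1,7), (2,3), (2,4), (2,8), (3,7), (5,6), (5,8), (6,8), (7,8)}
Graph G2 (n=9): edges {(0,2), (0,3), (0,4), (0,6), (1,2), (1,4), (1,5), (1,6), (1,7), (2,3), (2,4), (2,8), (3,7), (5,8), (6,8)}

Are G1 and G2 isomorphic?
No, not isomorphic

The graphs are NOT isomorphic.

Counting edges: G1 has 17 edge(s); G2 has 15 edge(s).
Edge count is an isomorphism invariant (a bijection on vertices induces a bijection on edges), so differing edge counts rule out isomorphism.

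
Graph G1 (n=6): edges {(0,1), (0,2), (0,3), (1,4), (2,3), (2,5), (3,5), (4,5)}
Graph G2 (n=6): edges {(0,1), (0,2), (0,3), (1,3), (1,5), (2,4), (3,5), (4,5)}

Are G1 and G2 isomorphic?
Yes, isomorphic

The graphs are isomorphic.
One valid mapping φ: V(G1) → V(G2): 0→5, 1→4, 2→3, 3→1, 4→2, 5→0

Verify φ preserves adjacency — for each edge of G1, its image is an edge of G2:
  (0,1) → (φ(0),φ(1)) = (4,5) ∈ E(G2) ✓
  (0,2) → (φ(0),φ(2)) = (3,5) ∈ E(G2) ✓
  (0,3) → (φ(0),φ(3)) = (1,5) ∈ E(G2) ✓
  (1,4) → (φ(1),φ(4)) = (2,4) ∈ E(G2) ✓
  (2,3) → (φ(2),φ(3)) = (1,3) ∈ E(G2) ✓
  (2,5) → (φ(2),φ(5)) = (0,3) ∈ E(G2) ✓
  (3,5) → (φ(3),φ(5)) = (0,1) ∈ E(G2) ✓
  (4,5) → (φ(4),φ(5)) = (0,2) ∈ E(G2) ✓
All 8 edges of G1 map to edges of G2, and |E(G1)| = |E(G2)| = 8, so φ is a bijection on edges as well as vertices. Hence G1 ≅ G2.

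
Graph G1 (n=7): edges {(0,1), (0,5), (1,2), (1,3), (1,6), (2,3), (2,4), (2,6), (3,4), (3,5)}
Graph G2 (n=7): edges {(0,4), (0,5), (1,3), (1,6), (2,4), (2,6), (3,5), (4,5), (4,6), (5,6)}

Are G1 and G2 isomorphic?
Yes, isomorphic

The graphs are isomorphic.
One valid mapping φ: V(G1) → V(G2): 0→1, 1→6, 2→4, 3→5, 4→0, 5→3, 6→2

Verify φ preserves adjacency — for each edge of G1, its image is an edge of G2:
  (0,1) → (φ(0),φ(1)) = (1,6) ∈ E(G2) ✓
  (0,5) → (φ(0),φ(5)) = (1,3) ∈ E(G2) ✓
  (1,2) → (φ(1),φ(2)) = (4,6) ∈ E(G2) ✓
  (1,3) → (φ(1),φ(3)) = (5,6) ∈ E(G2) ✓
  (1,6) → (φ(1),φ(6)) = (2,6) ∈ E(G2) ✓
  (2,3) → (φ(2),φ(3)) = (4,5) ∈ E(G2) ✓
  (2,4) → (φ(2),φ(4)) = (0,4) ∈ E(G2) ✓
  (2,6) → (φ(2),φ(6)) = (2,4) ∈ E(G2) ✓
  (3,4) → (φ(3),φ(4)) = (0,5) ∈ E(G2) ✓
  (3,5) → (φ(3),φ(5)) = (3,5) ∈ E(G2) ✓
All 10 edges of G1 map to edges of G2, and |E(G1)| = |E(G2)| = 10, so φ is a bijection on edges as well as vertices. Hence G1 ≅ G2.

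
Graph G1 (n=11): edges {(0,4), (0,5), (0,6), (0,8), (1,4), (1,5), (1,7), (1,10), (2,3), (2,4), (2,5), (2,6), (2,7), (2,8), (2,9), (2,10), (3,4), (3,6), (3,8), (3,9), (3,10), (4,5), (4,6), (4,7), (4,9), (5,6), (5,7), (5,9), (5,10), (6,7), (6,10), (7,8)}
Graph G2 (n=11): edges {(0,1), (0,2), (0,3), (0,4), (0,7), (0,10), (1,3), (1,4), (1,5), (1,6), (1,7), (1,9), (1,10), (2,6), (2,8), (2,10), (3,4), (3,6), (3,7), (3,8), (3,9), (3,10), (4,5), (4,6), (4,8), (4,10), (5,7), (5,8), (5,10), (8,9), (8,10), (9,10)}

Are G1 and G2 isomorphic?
Yes, isomorphic

The graphs are isomorphic.
One valid mapping φ: V(G1) → V(G2): 0→6, 1→7, 2→10, 3→8, 4→3, 5→1, 6→4, 7→0, 8→2, 9→9, 10→5

Verify φ preserves adjacency — for each edge of G1, its image is an edge of G2:
  (0,4) → (φ(0),φ(4)) = (3,6) ∈ E(G2) ✓
  (0,5) → (φ(0),φ(5)) = (1,6) ∈ E(G2) ✓
  (0,6) → (φ(0),φ(6)) = (4,6) ∈ E(G2) ✓
  (0,8) → (φ(0),φ(8)) = (2,6) ∈ E(G2) ✓
  (1,4) → (φ(1),φ(4)) = (3,7) ∈ E(G2) ✓
  (1,5) → (φ(1),φ(5)) = (1,7) ∈ E(G2) ✓
  (1,7) → (φ(1),φ(7)) = (0,7) ∈ E(G2) ✓
  (1,10) → (φ(1),φ(10)) = (5,7) ∈ E(G2) ✓
  (2,3) → (φ(2),φ(3)) = (8,10) ∈ E(G2) ✓
  (2,4) → (φ(2),φ(4)) = (3,10) ∈ E(G2) ✓
  (2,5) → (φ(2),φ(5)) = (1,10) ∈ E(G2) ✓
  (2,6) → (φ(2),φ(6)) = (4,10) ∈ E(G2) ✓
  (2,7) → (φ(2),φ(7)) = (0,10) ∈ E(G2) ✓
  (2,8) → (φ(2),φ(8)) = (2,10) ∈ E(G2) ✓
  (2,9) → (φ(2),φ(9)) = (9,10) ∈ E(G2) ✓
  (2,10) → (φ(2),φ(10)) = (5,10) ∈ E(G2) ✓
  (3,4) → (φ(3),φ(4)) = (3,8) ∈ E(G2) ✓
  (3,6) → (φ(3),φ(6)) = (4,8) ∈ E(G2) ✓
  (3,8) → (φ(3),φ(8)) = (2,8) ∈ E(G2) ✓
  (3,9) → (φ(3),φ(9)) = (8,9) ∈ E(G2) ✓
  (3,10) → (φ(3),φ(10)) = (5,8) ∈ E(G2) ✓
  (4,5) → (φ(4),φ(5)) = (1,3) ∈ E(G2) ✓
  (4,6) → (φ(4),φ(6)) = (3,4) ∈ E(G2) ✓
  (4,7) → (φ(4),φ(7)) = (0,3) ∈ E(G2) ✓
  (4,9) → (φ(4),φ(9)) = (3,9) ∈ E(G2) ✓
  (5,6) → (φ(5),φ(6)) = (1,4) ∈ E(G2) ✓
  (5,7) → (φ(5),φ(7)) = (0,1) ∈ E(G2) ✓
  (5,9) → (φ(5),φ(9)) = (1,9) ∈ E(G2) ✓
  (5,10) → (φ(5),φ(10)) = (1,5) ∈ E(G2) ✓
  (6,7) → (φ(6),φ(7)) = (0,4) ∈ E(G2) ✓
  (6,10) → (φ(6),φ(10)) = (4,5) ∈ E(G2) ✓
  (7,8) → (φ(7),φ(8)) = (0,2) ∈ E(G2) ✓
All 32 edges of G1 map to edges of G2, and |E(G1)| = |E(G2)| = 32, so φ is a bijection on edges as well as vertices. Hence G1 ≅ G2.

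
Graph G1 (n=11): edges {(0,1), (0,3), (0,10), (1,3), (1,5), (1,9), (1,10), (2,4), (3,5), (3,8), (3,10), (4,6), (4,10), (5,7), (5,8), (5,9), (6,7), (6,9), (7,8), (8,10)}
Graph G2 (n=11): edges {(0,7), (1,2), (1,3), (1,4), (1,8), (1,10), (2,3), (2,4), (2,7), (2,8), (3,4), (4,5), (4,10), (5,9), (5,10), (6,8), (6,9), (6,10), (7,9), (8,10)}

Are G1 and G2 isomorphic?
Yes, isomorphic

The graphs are isomorphic.
One valid mapping φ: V(G1) → V(G2): 0→3, 1→4, 2→0, 3→1, 4→7, 5→10, 6→9, 7→6, 8→8, 9→5, 10→2

Verify φ preserves adjacency — for each edge of G1, its image is an edge of G2:
  (0,1) → (φ(0),φ(1)) = (3,4) ∈ E(G2) ✓
  (0,3) → (φ(0),φ(3)) = (1,3) ∈ E(G2) ✓
  (0,10) → (φ(0),φ(10)) = (2,3) ∈ E(G2) ✓
  (1,3) → (φ(1),φ(3)) = (1,4) ∈ E(G2) ✓
  (1,5) → (φ(1),φ(5)) = (4,10) ∈ E(G2) ✓
  (1,9) → (φ(1),φ(9)) = (4,5) ∈ E(G2) ✓
  (1,10) → (φ(1),φ(10)) = (2,4) ∈ E(G2) ✓
  (2,4) → (φ(2),φ(4)) = (0,7) ∈ E(G2) ✓
  (3,5) → (φ(3),φ(5)) = (1,10) ∈ E(G2) ✓
  (3,8) → (φ(3),φ(8)) = (1,8) ∈ E(G2) ✓
  (3,10) → (φ(3),φ(10)) = (1,2) ∈ E(G2) ✓
  (4,6) → (φ(4),φ(6)) = (7,9) ∈ E(G2) ✓
  (4,10) → (φ(4),φ(10)) = (2,7) ∈ E(G2) ✓
  (5,7) → (φ(5),φ(7)) = (6,10) ∈ E(G2) ✓
  (5,8) → (φ(5),φ(8)) = (8,10) ∈ E(G2) ✓
  (5,9) → (φ(5),φ(9)) = (5,10) ∈ E(G2) ✓
  (6,7) → (φ(6),φ(7)) = (6,9) ∈ E(G2) ✓
  (6,9) → (φ(6),φ(9)) = (5,9) ∈ E(G2) ✓
  (7,8) → (φ(7),φ(8)) = (6,8) ∈ E(G2) ✓
  (8,10) → (φ(8),φ(10)) = (2,8) ∈ E(G2) ✓
All 20 edges of G1 map to edges of G2, and |E(G1)| = |E(G2)| = 20, so φ is a bijection on edges as well as vertices. Hence G1 ≅ G2.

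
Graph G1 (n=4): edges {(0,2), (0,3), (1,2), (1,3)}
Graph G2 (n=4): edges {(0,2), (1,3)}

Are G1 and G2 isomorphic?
No, not isomorphic

The graphs are NOT isomorphic.

Counting edges: G1 has 4 edge(s); G2 has 2 edge(s).
Edge count is an isomorphism invariant (a bijection on vertices induces a bijection on edges), so differing edge counts rule out isomorphism.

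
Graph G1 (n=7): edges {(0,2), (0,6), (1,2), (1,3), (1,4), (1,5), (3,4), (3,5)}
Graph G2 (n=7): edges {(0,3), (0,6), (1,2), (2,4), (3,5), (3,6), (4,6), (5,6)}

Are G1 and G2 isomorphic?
Yes, isomorphic

The graphs are isomorphic.
One valid mapping φ: V(G1) → V(G2): 0→2, 1→6, 2→4, 3→3, 4→5, 5→0, 6→1

Verify φ preserves adjacency — for each edge of G1, its image is an edge of G2:
  (0,2) → (φ(0),φ(2)) = (2,4) ∈ E(G2) ✓
  (0,6) → (φ(0),φ(6)) = (1,2) ∈ E(G2) ✓
  (1,2) → (φ(1),φ(2)) = (4,6) ∈ E(G2) ✓
  (1,3) → (φ(1),φ(3)) = (3,6) ∈ E(G2) ✓
  (1,4) → (φ(1),φ(4)) = (5,6) ∈ E(G2) ✓
  (1,5) → (φ(1),φ(5)) = (0,6) ∈ E(G2) ✓
  (3,4) → (φ(3),φ(4)) = (3,5) ∈ E(G2) ✓
  (3,5) → (φ(3),φ(5)) = (0,3) ∈ E(G2) ✓
All 8 edges of G1 map to edges of G2, and |E(G1)| = |E(G2)| = 8, so φ is a bijection on edges as well as vertices. Hence G1 ≅ G2.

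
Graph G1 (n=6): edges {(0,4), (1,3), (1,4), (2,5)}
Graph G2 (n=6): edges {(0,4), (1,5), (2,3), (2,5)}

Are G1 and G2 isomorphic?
Yes, isomorphic

The graphs are isomorphic.
One valid mapping φ: V(G1) → V(G2): 0→1, 1→2, 2→0, 3→3, 4→5, 5→4

Verify φ preserves adjacency — for each edge of G1, its image is an edge of G2:
  (0,4) → (φ(0),φ(4)) = (1,5) ∈ E(G2) ✓
  (1,3) → (φ(1),φ(3)) = (2,3) ∈ E(G2) ✓
  (1,4) → (φ(1),φ(4)) = (2,5) ∈ E(G2) ✓
  (2,5) → (φ(2),φ(5)) = (0,4) ∈ E(G2) ✓
All 4 edges of G1 map to edges of G2, and |E(G1)| = |E(G2)| = 4, so φ is a bijection on edges as well as vertices. Hence G1 ≅ G2.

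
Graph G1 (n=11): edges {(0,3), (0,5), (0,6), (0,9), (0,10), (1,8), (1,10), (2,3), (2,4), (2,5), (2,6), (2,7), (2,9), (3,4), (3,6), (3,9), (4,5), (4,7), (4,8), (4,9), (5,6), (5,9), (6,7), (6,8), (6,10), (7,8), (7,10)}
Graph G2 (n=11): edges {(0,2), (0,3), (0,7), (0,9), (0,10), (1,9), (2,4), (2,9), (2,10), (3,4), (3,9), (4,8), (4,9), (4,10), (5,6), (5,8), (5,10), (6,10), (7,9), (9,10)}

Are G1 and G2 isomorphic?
No, not isomorphic

The graphs are NOT isomorphic.

Degrees in G1: deg(0)=5, deg(1)=2, deg(2)=6, deg(3)=5, deg(4)=6, deg(5)=5, deg(6)=7, deg(7)=5, deg(8)=4, deg(9)=5, deg(10)=4.
Sorted degree sequence of G1: [7, 6, 6, 5, 5, 5, 5, 5, 4, 4, 2].
Degrees in G2: deg(0)=5, deg(1)=1, deg(2)=4, deg(3)=3, deg(4)=5, deg(5)=3, deg(6)=2, deg(7)=2, deg(8)=2, deg(9)=7, deg(10)=6.
Sorted degree sequence of G2: [7, 6, 5, 5, 4, 3, 3, 2, 2, 2, 1].
The (sorted) degree sequence is an isomorphism invariant, so since G1 and G2 have different degree sequences they cannot be isomorphic.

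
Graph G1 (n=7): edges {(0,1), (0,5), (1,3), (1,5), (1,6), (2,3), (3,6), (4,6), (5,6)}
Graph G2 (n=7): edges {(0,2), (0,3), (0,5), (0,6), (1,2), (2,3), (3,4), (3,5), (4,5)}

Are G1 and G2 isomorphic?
Yes, isomorphic

The graphs are isomorphic.
One valid mapping φ: V(G1) → V(G2): 0→4, 1→3, 2→1, 3→2, 4→6, 5→5, 6→0

Verify φ preserves adjacency — for each edge of G1, its image is an edge of G2:
  (0,1) → (φ(0),φ(1)) = (3,4) ∈ E(G2) ✓
  (0,5) → (φ(0),φ(5)) = (4,5) ∈ E(G2) ✓
  (1,3) → (φ(1),φ(3)) = (2,3) ∈ E(G2) ✓
  (1,5) → (φ(1),φ(5)) = (3,5) ∈ E(G2) ✓
  (1,6) → (φ(1),φ(6)) = (0,3) ∈ E(G2) ✓
  (2,3) → (φ(2),φ(3)) = (1,2) ∈ E(G2) ✓
  (3,6) → (φ(3),φ(6)) = (0,2) ∈ E(G2) ✓
  (4,6) → (φ(4),φ(6)) = (0,6) ∈ E(G2) ✓
  (5,6) → (φ(5),φ(6)) = (0,5) ∈ E(G2) ✓
All 9 edges of G1 map to edges of G2, and |E(G1)| = |E(G2)| = 9, so φ is a bijection on edges as well as vertices. Hence G1 ≅ G2.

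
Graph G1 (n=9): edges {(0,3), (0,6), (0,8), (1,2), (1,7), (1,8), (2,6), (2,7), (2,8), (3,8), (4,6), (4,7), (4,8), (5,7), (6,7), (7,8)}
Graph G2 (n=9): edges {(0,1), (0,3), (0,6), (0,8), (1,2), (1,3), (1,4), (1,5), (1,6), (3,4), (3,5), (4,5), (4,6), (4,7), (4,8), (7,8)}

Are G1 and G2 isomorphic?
Yes, isomorphic

The graphs are isomorphic.
One valid mapping φ: V(G1) → V(G2): 0→8, 1→5, 2→3, 3→7, 4→6, 5→2, 6→0, 7→1, 8→4

Verify φ preserves adjacency — for each edge of G1, its image is an edge of G2:
  (0,3) → (φ(0),φ(3)) = (7,8) ∈ E(G2) ✓
  (0,6) → (φ(0),φ(6)) = (0,8) ∈ E(G2) ✓
  (0,8) → (φ(0),φ(8)) = (4,8) ∈ E(G2) ✓
  (1,2) → (φ(1),φ(2)) = (3,5) ∈ E(G2) ✓
  (1,7) → (φ(1),φ(7)) = (1,5) ∈ E(G2) ✓
  (1,8) → (φ(1),φ(8)) = (4,5) ∈ E(G2) ✓
  (2,6) → (φ(2),φ(6)) = (0,3) ∈ E(G2) ✓
  (2,7) → (φ(2),φ(7)) = (1,3) ∈ E(G2) ✓
  (2,8) → (φ(2),φ(8)) = (3,4) ∈ E(G2) ✓
  (3,8) → (φ(3),φ(8)) = (4,7) ∈ E(G2) ✓
  (4,6) → (φ(4),φ(6)) = (0,6) ∈ E(G2) ✓
  (4,7) → (φ(4),φ(7)) = (1,6) ∈ E(G2) ✓
  (4,8) → (φ(4),φ(8)) = (4,6) ∈ E(G2) ✓
  (5,7) → (φ(5),φ(7)) = (1,2) ∈ E(G2) ✓
  (6,7) → (φ(6),φ(7)) = (0,1) ∈ E(G2) ✓
  (7,8) → (φ(7),φ(8)) = (1,4) ∈ E(G2) ✓
All 16 edges of G1 map to edges of G2, and |E(G1)| = |E(G2)| = 16, so φ is a bijection on edges as well as vertices. Hence G1 ≅ G2.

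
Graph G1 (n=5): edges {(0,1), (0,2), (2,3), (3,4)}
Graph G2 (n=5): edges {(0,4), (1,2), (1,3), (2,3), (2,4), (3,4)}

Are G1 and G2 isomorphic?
No, not isomorphic

The graphs are NOT isomorphic.

Counting triangles (3-cliques): G1 has 0, G2 has 2.
Triangle count is an isomorphism invariant, so differing triangle counts rule out isomorphism.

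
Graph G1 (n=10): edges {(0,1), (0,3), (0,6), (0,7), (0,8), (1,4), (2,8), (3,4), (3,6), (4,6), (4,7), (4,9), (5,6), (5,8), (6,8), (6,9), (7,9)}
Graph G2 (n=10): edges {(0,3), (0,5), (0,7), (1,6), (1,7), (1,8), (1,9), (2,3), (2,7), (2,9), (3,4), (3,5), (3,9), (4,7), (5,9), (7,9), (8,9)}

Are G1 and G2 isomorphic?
Yes, isomorphic

The graphs are isomorphic.
One valid mapping φ: V(G1) → V(G2): 0→7, 1→4, 2→6, 3→2, 4→3, 5→8, 6→9, 7→0, 8→1, 9→5

Verify φ preserves adjacency — for each edge of G1, its image is an edge of G2:
  (0,1) → (φ(0),φ(1)) = (4,7) ∈ E(G2) ✓
  (0,3) → (φ(0),φ(3)) = (2,7) ∈ E(G2) ✓
  (0,6) → (φ(0),φ(6)) = (7,9) ∈ E(G2) ✓
  (0,7) → (φ(0),φ(7)) = (0,7) ∈ E(G2) ✓
  (0,8) → (φ(0),φ(8)) = (1,7) ∈ E(G2) ✓
  (1,4) → (φ(1),φ(4)) = (3,4) ∈ E(G2) ✓
  (2,8) → (φ(2),φ(8)) = (1,6) ∈ E(G2) ✓
  (3,4) → (φ(3),φ(4)) = (2,3) ∈ E(G2) ✓
  (3,6) → (φ(3),φ(6)) = (2,9) ∈ E(G2) ✓
  (4,6) → (φ(4),φ(6)) = (3,9) ∈ E(G2) ✓
  (4,7) → (φ(4),φ(7)) = (0,3) ∈ E(G2) ✓
  (4,9) → (φ(4),φ(9)) = (3,5) ∈ E(G2) ✓
  (5,6) → (φ(5),φ(6)) = (8,9) ∈ E(G2) ✓
  (5,8) → (φ(5),φ(8)) = (1,8) ∈ E(G2) ✓
  (6,8) → (φ(6),φ(8)) = (1,9) ∈ E(G2) ✓
  (6,9) → (φ(6),φ(9)) = (5,9) ∈ E(G2) ✓
  (7,9) → (φ(7),φ(9)) = (0,5) ∈ E(G2) ✓
All 17 edges of G1 map to edges of G2, and |E(G1)| = |E(G2)| = 17, so φ is a bijection on edges as well as vertices. Hence G1 ≅ G2.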